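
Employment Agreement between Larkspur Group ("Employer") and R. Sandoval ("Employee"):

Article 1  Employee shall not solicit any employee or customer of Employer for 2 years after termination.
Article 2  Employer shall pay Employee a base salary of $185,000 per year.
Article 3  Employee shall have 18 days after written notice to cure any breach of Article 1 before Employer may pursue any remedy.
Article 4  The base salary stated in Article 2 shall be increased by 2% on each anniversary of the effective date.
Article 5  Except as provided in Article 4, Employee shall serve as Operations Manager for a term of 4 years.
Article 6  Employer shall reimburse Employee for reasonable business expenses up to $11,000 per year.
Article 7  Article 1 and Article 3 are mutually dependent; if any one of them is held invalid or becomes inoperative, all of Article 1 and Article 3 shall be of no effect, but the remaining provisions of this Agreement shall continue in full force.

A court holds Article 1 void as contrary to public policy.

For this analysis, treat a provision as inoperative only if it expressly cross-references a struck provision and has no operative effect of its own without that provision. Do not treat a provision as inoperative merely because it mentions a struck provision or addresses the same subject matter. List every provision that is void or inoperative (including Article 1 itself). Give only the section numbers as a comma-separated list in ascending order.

1, 3

Article 1 is struck. Article 3 merely fixes the cure period for breach of Article 1; with Article 1 gone it has nothing to operate on and falls away. Article 7 declares Article 1 and Article 3 mutually dependent; since one of them has fallen, all of them are of no effect. The remainder continues in force under Article 7. That leaves Article 2, Article 4, Article 5, Article 6, and Article 7 in effect.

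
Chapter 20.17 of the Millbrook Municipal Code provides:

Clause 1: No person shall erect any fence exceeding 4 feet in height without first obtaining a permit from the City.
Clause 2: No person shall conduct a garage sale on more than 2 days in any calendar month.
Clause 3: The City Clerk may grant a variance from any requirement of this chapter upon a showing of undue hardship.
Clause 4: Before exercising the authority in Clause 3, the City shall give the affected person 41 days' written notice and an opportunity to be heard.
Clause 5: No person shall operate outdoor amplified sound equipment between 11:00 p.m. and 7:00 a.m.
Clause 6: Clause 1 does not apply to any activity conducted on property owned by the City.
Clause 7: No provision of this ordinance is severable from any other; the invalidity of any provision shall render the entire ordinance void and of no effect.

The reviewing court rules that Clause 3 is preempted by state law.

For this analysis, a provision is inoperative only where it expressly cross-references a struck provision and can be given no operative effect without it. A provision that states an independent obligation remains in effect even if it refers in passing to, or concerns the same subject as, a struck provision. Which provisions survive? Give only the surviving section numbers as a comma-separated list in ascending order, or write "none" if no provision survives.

Clause 3 is struck. The only function of Clause 4 is the notice-and-hearing requirement for Clause 3, so it cannot stand once Clause 3 is removed. Clause 7 provides that the ordinance is not severable, so the invalidity of any one provision voids the entire ordinance. No provision of the ordinance survives.

none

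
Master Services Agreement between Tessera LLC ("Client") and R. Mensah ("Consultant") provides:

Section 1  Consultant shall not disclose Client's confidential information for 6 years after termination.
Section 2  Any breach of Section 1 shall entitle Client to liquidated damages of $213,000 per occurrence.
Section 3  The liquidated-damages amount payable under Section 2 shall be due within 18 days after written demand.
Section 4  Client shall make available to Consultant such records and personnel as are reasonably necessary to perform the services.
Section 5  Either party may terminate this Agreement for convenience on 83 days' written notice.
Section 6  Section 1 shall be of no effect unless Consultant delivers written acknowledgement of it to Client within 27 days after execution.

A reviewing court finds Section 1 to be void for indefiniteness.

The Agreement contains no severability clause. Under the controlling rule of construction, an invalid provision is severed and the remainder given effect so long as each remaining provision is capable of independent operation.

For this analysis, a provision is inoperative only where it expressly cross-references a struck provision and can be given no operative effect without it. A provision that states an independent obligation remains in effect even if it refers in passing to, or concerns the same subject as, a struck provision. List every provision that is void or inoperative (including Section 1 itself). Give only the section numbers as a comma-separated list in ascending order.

1, 2, 3, 6

Section 1 is struck. The whole of Section 2 is the liquidated-damages amount, defined by reference to Section 1, so Section 2 cannot stand once Section 1 is removed. Section 6 has no operative effect of its own apart from Section 1 and is therefore inoperative. The whole of Section 3 is the payment deadline for the liquidated-damages amount, defined by reference to Section 2, so Section 3 cannot stand once Section 2 is removed. Under the stated default rule, only provisions that cannot operate independently fall away; the rest are enforced. That leaves Section 4 and Section 5 in effect.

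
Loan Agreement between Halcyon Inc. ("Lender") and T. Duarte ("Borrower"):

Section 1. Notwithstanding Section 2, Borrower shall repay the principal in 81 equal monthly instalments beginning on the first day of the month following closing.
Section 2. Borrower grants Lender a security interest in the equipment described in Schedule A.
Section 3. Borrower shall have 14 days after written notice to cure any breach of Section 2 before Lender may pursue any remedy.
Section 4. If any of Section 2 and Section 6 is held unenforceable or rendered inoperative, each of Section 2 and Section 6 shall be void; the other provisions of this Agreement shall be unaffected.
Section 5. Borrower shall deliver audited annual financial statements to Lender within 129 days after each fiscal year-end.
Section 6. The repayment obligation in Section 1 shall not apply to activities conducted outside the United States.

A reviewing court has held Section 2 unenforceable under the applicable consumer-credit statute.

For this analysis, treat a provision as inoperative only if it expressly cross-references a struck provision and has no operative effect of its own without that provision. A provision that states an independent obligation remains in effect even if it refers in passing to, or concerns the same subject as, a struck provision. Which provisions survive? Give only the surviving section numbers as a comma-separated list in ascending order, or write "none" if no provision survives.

1, 4, 5

Section 2 is struck. Section 3 operates only by reference to Section 2, so it falls with Section 2. Section 1 mentions Section 2 but its own obligation stands independently of Section 2, so Section 1 is not affected. Section 4 declares Section 2 and Section 6 mutually dependent; since one of them has fallen, all of them are of no effect. That brings down Section 6 as well. The remainder continues in force under Section 4. Section 1, Section 4, and Section 5 remain in effect.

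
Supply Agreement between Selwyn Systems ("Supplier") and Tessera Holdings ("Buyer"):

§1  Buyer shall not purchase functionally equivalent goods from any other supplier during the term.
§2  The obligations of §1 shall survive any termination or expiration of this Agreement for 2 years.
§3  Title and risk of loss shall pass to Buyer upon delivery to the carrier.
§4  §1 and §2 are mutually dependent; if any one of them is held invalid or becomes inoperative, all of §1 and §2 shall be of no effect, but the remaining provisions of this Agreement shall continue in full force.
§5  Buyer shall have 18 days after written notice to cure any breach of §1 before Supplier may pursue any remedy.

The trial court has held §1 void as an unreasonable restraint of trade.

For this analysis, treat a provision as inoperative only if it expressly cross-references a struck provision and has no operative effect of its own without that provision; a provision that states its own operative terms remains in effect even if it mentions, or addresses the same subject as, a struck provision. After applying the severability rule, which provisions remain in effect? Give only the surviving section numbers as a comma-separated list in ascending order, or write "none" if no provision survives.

§1 is struck. §2 merely fixes the survival period for §1; with §1 gone it has nothing to operate on and falls away. The only function of §5 is the cure period for breach of §1, so it cannot stand once §1 is removed. §4 declares §1 and §2 mutually dependent; since one of them has fallen, all of them are of no effect. The remainder continues in force under §4. The provisions still in force are §3 and §4.

3, 4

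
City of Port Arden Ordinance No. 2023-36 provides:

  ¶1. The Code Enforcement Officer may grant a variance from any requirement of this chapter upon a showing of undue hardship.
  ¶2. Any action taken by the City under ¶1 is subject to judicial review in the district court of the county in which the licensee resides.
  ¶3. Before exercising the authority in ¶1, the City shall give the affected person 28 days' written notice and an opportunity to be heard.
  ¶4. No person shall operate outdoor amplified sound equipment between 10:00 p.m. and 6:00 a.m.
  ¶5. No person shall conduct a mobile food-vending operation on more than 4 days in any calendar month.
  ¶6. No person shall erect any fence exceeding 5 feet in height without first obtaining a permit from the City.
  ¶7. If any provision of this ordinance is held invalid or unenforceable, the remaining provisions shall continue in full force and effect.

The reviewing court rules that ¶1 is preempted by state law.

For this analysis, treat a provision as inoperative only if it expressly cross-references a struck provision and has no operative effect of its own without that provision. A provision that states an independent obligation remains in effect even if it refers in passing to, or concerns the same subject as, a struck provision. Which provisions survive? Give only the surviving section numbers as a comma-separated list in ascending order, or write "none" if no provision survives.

4, 5, 6, 7

¶1 is struck. ¶2 has no operative effect of its own apart from ¶1 and is therefore inoperative. ¶3 has no operative effect of its own apart from ¶1 and is therefore inoperative. Under the severability clause in ¶7, the remaining provisions continue in force. The provisions still in force are ¶4, ¶5, ¶6, and ¶7.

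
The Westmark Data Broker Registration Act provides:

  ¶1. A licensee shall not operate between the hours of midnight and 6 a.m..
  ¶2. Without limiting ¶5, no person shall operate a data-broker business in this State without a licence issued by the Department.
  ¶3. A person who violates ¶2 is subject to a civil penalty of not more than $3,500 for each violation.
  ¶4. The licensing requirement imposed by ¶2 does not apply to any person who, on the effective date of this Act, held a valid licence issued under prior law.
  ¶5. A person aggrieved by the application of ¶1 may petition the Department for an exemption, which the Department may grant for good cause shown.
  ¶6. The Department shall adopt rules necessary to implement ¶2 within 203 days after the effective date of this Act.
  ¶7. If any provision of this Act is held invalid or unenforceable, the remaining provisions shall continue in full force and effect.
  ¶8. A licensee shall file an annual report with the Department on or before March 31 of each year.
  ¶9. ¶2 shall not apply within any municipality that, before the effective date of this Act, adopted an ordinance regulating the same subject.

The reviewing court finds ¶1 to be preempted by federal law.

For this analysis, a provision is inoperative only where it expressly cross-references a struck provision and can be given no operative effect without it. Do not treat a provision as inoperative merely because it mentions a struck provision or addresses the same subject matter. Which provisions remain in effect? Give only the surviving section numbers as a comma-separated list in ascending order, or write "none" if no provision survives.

¶1 is struck. The only function of ¶5 is the exemption procedure for ¶1, so it cannot stand once ¶1 is removed. ¶2 mentions ¶5 but its own obligation stands independently of ¶5, so ¶2 is not affected. ¶7 is a severability clause and preserves every provision that can still be given independent effect. That leaves ¶2, ¶3, ¶4, ¶6, ¶7, ¶8, and ¶9 in effect.

2, 3, 4, 6, 7, 8, 9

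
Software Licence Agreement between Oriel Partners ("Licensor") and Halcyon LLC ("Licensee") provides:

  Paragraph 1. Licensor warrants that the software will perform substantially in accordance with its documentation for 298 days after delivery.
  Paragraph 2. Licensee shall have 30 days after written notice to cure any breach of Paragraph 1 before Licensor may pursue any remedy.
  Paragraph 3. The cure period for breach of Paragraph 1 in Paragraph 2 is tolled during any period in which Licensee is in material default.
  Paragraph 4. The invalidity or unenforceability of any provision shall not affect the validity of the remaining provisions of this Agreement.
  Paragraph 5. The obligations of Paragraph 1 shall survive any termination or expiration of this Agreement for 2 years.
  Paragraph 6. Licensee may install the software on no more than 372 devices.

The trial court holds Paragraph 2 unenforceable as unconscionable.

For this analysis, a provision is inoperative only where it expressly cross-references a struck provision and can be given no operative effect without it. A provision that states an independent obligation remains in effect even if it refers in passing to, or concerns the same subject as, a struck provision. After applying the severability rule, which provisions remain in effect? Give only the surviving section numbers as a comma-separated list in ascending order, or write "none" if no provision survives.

Paragraph 2 is struck. The whole of Paragraph 3 is the tolling of the cure period for breach of Paragraph 1, defined by reference to Paragraph 2, so Paragraph 3 cannot stand once Paragraph 2 is removed. Paragraph 4 is a severability clause and preserves every provision that can still be given independent effect. That leaves Paragraph 1, Paragraph 4, Paragraph 5, and Paragraph 6 in effect.

1, 4, 5, 6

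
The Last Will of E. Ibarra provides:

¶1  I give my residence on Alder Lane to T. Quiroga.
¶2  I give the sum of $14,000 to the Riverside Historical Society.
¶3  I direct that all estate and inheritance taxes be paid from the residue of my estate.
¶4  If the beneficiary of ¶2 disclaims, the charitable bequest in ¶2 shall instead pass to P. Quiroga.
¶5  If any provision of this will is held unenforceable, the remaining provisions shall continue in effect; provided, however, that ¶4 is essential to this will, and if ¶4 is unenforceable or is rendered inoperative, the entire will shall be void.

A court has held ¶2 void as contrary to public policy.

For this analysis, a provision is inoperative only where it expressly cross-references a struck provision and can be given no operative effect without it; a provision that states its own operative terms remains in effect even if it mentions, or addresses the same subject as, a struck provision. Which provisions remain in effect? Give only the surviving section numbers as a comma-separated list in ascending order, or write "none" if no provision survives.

none

¶2 is struck. ¶4 operates only by reference to ¶2, so it falls with ¶2. ¶5 makes ¶4 an essential term, and ¶4 has been rendered inoperative by the cascade; under ¶5, the entire will is therefore void. No provision of the will survives.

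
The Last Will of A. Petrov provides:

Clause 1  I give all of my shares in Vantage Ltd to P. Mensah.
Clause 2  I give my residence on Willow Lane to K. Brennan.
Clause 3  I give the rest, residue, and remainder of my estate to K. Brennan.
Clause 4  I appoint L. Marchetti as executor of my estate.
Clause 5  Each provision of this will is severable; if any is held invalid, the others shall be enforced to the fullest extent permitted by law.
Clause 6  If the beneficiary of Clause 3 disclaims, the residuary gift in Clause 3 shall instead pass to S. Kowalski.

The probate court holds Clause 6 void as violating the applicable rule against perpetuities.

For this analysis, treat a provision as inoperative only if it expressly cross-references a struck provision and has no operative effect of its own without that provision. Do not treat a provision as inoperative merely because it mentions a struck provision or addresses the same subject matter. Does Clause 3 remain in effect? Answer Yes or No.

Clause 6 is struck. No other provision's operative terms depend on Clause 6. Clause 5 is a severability clause and preserves every provision that can still be given independent effect. Clause 1, Clause 2, Clause 3, Clause 4, and Clause 5 remain in effect. Clause 3 is among the surviving provisions, so the answer is yes.

Yes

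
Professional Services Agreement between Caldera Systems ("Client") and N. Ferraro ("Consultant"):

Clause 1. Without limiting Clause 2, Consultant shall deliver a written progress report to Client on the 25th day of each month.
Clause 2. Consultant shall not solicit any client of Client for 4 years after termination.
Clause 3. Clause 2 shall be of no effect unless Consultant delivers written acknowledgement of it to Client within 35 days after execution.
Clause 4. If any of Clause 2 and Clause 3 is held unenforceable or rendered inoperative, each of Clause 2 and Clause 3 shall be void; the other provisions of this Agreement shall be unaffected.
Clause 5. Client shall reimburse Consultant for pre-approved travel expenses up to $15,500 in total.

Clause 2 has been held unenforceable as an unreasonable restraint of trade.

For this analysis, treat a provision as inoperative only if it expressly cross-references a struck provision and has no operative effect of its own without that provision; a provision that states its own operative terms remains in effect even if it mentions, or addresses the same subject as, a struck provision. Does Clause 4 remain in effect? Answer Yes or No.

Clause 2 is struck. The only function of Clause 3 is the acknowledgement condition for Clause 2, so it cannot stand once Clause 2 is removed. Clause 1 mentions Clause 2 but its own obligation stands independently of Clause 2, so Clause 1 is not affected. Clause 4 declares Clause 2 and Clause 3 mutually dependent; since one of them has fallen, all of them are of no effect. The remainder continues in force under Clause 4. The provisions still in force are Clause 1, Clause 4, and Clause 5. Clause 4 is among the surviving provisions, so the answer is yes.

Yes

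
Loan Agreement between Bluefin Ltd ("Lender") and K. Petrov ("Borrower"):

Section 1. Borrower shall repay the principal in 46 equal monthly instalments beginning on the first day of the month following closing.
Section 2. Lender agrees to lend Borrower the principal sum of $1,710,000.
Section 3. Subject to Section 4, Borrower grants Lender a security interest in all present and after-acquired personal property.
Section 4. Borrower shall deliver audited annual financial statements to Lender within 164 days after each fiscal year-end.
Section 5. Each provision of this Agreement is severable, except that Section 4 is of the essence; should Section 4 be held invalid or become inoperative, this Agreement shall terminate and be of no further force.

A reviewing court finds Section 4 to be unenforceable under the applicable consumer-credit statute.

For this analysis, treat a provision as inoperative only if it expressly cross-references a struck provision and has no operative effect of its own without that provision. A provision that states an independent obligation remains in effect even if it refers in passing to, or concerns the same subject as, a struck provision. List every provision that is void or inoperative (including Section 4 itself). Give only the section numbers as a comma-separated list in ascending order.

Section 4 is struck. No other provision's operative terms depend on Section 4. Section 5 makes Section 4 an essential term, and Section 4 is the provision held invalid; under Section 5, the entire Agreement is therefore void. No provision of the Agreement survives.

1, 2, 3, 4, 5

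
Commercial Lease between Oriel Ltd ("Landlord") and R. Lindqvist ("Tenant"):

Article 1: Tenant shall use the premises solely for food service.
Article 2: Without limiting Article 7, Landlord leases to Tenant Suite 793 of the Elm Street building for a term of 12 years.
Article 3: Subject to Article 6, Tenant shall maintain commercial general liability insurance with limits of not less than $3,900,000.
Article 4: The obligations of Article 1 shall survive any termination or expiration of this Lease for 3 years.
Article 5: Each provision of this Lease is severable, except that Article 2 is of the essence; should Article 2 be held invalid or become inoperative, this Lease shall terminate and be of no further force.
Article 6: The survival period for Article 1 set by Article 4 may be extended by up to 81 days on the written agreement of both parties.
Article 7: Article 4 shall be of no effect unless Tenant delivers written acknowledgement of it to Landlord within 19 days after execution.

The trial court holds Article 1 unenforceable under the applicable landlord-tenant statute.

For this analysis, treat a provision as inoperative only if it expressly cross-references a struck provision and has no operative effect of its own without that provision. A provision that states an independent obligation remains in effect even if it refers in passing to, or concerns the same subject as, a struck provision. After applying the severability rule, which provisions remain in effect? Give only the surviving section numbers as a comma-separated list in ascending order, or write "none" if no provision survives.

Article 1 is struck. Article 4 operates only by reference to Article 1, so it falls with Article 1. The whole of Article 6 is the extension of the survival period for Article 1, defined by reference to Article 4, so Article 6 cannot stand once Article 4 is removed. Article 7 merely fixes the acknowledgement condition for Article 4; with Article 4 gone it has nothing to operate on and falls away. Article 3 mentions Article 6 but its own obligation stands independently of Article 6, so Article 3 is not affected. Although Article 2 refers to Article 7, its operative terms do not depend on Article 7, so it remains in effect. Article 5 makes Article 2 an essential term, but Article 2 is unaffected, so the severability proviso in Article 5 preserves the remaining provisions. That leaves Article 2, Article 3, and Article 5 in effect.

2, 3, 5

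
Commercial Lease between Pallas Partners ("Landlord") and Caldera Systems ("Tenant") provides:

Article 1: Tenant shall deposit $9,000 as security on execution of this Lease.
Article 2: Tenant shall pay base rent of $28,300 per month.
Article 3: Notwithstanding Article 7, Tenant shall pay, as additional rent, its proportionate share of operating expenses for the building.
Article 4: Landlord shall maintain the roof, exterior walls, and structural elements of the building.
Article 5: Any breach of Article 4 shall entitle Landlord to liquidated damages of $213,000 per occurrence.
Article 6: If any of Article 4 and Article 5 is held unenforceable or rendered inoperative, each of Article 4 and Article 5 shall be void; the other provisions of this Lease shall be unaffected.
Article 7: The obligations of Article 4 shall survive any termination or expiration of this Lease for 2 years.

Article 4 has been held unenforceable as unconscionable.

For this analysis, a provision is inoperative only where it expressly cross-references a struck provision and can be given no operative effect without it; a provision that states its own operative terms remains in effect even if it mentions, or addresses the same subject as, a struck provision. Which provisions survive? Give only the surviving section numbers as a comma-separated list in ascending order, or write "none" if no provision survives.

1, 2, 3, 6

Article 4 is struck. The whole of Article 5 is the liquidated-damages amount, defined by reference to Article 4, so Article 5 cannot stand once Article 4 is removed. Article 7 operates only by reference to Article 4, so it falls with Article 4. Although Article 3 refers to Article 7, its operative terms do not depend on Article 7, so it remains in effect. Article 6 declares Article 4 and Article 5 mutually dependent; since one of them has fallen, all of them are of no effect. The remainder continues in force under Article 6. The provisions still in force are Article 1, Article 2, Article 3, and Article 6.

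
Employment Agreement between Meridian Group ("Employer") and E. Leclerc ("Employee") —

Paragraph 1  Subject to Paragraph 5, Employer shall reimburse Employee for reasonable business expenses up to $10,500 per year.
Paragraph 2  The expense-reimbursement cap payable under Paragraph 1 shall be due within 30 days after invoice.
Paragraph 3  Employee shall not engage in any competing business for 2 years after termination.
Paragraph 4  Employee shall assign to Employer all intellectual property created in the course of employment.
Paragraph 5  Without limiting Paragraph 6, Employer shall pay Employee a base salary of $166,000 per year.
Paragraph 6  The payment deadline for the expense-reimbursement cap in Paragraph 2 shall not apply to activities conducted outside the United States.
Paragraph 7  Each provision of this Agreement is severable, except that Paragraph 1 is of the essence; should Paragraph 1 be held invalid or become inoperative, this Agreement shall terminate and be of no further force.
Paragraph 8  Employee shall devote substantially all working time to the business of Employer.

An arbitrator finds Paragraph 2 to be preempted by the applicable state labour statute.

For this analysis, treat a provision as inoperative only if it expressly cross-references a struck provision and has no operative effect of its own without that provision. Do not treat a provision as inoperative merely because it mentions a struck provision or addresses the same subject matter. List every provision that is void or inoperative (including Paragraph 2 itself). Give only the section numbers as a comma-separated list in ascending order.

Paragraph 2 is struck. The whole of Paragraph 6 is the carve-out from the payment deadline for the expense-reimbursement cap, defined by reference to Paragraph 2, so Paragraph 6 cannot stand once Paragraph 2 is removed. Although Paragraph 5 refers to Paragraph 6, its operative terms do not depend on Paragraph 6, so it remains in effect. Paragraph 7 makes Paragraph 1 an essential term, but Paragraph 1 is unaffected, so the severability proviso in Paragraph 7 preserves the remaining provisions. That leaves Paragraph 1, Paragraph 3, Paragraph 4, Paragraph 5, Paragraph 7, and Paragraph 8 in effect.

2, 6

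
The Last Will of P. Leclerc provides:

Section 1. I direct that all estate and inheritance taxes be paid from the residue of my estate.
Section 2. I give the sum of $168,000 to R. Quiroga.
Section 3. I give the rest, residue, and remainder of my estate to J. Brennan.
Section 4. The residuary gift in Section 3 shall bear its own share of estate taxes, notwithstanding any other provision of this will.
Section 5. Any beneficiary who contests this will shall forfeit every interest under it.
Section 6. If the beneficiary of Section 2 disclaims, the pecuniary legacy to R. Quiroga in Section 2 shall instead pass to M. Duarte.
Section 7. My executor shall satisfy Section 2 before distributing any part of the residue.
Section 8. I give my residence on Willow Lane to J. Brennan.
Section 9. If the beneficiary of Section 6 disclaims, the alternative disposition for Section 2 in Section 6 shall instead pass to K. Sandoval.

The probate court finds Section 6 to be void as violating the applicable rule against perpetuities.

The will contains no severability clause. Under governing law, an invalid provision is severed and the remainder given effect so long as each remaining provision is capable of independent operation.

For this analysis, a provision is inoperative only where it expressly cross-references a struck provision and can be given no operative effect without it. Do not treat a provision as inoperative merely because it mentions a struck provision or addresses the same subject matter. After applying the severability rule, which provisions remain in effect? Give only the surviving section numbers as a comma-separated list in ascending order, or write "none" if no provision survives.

1, 2, 3, 4, 5, 7, 8

Section 6 is struck. Section 9 operates only by reference to Section 6, so it falls with Section 6. With no severability clause, the stated default rule severs what cannot stand and enforces each remaining provision that can operate on its own. That leaves Section 1, Section 2, Section 3, Section 4, Section 5, Section 7, and Section 8 in effect.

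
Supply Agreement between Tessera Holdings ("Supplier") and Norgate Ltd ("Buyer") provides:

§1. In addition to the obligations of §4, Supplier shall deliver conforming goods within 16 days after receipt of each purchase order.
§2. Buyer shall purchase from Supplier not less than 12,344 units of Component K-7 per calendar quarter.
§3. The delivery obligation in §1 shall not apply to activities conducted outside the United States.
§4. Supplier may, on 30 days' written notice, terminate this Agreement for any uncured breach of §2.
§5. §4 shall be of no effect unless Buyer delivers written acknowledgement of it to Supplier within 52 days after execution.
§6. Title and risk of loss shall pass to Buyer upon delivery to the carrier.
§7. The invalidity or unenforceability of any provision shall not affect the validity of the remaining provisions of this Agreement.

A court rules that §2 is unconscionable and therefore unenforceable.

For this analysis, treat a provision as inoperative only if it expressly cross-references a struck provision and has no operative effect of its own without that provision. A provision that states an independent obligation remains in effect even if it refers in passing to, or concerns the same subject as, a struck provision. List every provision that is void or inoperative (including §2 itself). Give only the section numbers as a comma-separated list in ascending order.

§2 is struck. §4 has no operative effect of its own apart from §2 and is therefore inoperative. §5 operates only by reference to §4, so it falls with §4. §1 mentions §4 but its own obligation stands independently of §4, so §1 is not affected. §7 is a severability clause and preserves every provision that can still be given independent effect. §1, §3, §6, and §7 remain in effect.

2, 4, 5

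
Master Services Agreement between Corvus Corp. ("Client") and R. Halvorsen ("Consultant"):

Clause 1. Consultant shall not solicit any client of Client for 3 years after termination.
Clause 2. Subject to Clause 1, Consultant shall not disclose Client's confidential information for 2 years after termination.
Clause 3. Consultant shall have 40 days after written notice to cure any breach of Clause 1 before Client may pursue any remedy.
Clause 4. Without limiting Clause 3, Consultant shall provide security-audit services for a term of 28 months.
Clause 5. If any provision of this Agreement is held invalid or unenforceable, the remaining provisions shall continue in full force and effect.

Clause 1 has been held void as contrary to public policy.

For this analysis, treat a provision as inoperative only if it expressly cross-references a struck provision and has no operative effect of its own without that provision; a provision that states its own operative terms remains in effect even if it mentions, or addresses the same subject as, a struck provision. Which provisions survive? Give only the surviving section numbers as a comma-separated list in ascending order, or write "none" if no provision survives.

Clause 1 is struck. Clause 3 operates only by reference to Clause 1, so it falls with Clause 1. Clause 2 mentions Clause 1 but its own obligation stands independently of Clause 1, so Clause 2 is not affected. Although Clause 4 refers to Clause 3, its operative terms do not depend on Clause 3, so it remains in effect. Under the severability clause in Clause 5, the remaining provisions continue in force. The provisions still in force are Clause 2, Clause 4, and Clause 5.

2, 4, 5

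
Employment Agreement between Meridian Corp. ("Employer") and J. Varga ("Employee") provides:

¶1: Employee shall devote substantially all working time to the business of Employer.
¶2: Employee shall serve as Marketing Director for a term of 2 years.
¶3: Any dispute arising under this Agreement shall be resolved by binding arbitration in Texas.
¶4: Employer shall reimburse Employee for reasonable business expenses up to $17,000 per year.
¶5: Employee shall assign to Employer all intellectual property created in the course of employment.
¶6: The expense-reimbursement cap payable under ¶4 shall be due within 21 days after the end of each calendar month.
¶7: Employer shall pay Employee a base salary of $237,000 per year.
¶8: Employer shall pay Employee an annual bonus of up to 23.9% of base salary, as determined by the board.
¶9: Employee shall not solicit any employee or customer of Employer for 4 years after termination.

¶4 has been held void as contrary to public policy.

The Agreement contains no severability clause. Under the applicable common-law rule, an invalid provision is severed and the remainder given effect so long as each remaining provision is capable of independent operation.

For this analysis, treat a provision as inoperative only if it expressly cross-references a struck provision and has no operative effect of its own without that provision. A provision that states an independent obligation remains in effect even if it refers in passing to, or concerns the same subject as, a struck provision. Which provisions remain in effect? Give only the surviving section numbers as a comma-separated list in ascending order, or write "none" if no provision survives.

¶4 is struck. ¶6 does nothing except set the payment deadline for the expense-reimbursement cap by reference to ¶4; with ¶4 gone it has no independent effect and is inoperative. Under the stated default rule, only provisions that cannot operate independently fall away; the rest are enforced. The provisions still in force are ¶1, ¶2, ¶3, ¶5, ¶7, ¶8, and ¶9.

1, 2, 3, 5, 7, 8, 9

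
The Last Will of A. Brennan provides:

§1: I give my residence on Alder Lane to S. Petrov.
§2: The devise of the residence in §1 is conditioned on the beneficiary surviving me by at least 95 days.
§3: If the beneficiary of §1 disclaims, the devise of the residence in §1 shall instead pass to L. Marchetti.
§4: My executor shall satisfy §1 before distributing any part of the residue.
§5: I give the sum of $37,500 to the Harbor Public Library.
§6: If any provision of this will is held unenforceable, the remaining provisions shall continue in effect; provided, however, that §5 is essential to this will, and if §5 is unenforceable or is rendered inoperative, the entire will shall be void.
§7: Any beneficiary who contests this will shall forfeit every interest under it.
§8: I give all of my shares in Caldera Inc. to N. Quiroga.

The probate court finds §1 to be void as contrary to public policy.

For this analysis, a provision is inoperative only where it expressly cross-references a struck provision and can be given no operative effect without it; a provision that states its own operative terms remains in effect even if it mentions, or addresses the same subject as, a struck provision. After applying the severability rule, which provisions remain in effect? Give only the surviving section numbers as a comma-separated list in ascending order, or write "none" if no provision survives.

§1 is struck. §2 has no operative effect of its own apart from §1 and is therefore inoperative. §3 merely fixes the alternative disposition for §1; with §1 gone it has nothing to operate on and falls away. §4 has no operative effect of its own apart from §1 and is therefore inoperative. §6 makes §5 an essential term, but §5 is unaffected, so the severability proviso in §6 preserves the remaining provisions. That leaves §5, §6, §7, and §8 in effect.

5, 6, 7, 8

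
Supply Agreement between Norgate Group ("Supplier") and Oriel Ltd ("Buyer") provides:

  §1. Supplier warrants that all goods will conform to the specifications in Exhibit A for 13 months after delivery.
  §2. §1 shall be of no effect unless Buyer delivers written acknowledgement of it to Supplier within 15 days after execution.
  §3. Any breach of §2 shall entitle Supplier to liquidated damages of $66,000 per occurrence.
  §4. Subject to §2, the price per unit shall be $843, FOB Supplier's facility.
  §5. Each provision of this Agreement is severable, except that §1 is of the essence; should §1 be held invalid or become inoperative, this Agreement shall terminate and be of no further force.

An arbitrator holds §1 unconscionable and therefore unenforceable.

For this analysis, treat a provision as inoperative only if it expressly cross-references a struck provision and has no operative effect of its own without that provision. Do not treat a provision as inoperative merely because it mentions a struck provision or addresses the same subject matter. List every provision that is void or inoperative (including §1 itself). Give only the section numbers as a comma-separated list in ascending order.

1, 2, 3, 4, 5

§1 is struck. §2 operates only by reference to §1, so it falls with §1. §3 does nothing except set the liquidated-damages amount by reference to §2; with §2 gone it has no independent effect and is inoperative. §5 makes §1 an essential term, and §1 is the provision held invalid; under §5, the entire Agreement is therefore void. No provision of the Agreement survives.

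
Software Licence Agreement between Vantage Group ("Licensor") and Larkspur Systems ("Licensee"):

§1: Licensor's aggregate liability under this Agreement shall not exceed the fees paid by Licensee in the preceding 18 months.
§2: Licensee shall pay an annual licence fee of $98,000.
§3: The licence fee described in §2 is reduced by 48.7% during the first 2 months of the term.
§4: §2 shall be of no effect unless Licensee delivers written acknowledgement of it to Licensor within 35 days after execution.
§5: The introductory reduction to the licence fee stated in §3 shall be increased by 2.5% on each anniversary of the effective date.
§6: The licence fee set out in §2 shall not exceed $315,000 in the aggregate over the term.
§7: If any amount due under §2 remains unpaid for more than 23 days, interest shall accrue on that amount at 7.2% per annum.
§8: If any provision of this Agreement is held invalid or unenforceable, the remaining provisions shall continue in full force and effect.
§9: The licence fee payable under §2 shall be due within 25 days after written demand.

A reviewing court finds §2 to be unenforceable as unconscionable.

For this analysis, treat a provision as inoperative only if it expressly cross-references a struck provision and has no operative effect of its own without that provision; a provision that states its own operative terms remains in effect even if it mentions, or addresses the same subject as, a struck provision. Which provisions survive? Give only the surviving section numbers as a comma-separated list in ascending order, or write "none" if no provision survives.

1, 8

§2 is struck. §3 operates only by reference to §2, so it falls with §2. The only function of §4 is the acknowledgement condition for §2, so it cannot stand once §2 is removed. §6 has no operative effect of its own apart from §2 and is therefore inoperative. The whole of §7 is the default interest on the licence fee, defined by reference to §2, so §7 cannot stand once §2 is removed. §9 does nothing except set the payment deadline for the licence fee by reference to §2; with §2 gone it has no independent effect and is inoperative. §5 has no operative effect of its own apart from §3 and is therefore inoperative. Under the severability clause in §8, the remaining provisions continue in force. The provisions still in force are §1 and §8.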